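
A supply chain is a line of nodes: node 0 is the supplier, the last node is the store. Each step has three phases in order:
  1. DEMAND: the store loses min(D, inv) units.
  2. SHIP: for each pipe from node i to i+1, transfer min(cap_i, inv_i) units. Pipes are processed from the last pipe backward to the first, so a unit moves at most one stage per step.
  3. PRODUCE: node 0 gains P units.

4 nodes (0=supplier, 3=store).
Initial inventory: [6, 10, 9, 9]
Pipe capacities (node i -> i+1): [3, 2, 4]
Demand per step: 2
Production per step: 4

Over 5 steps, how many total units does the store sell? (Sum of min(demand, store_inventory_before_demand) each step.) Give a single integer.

Step 1: sold=2 (running total=2) -> [7 11 7 11]
Step 2: sold=2 (running total=4) -> [8 12 5 13]
Step 3: sold=2 (running total=6) -> [9 13 3 15]
Step 4: sold=2 (running total=8) -> [10 14 2 16]
Step 5: sold=2 (running total=10) -> [11 15 2 16]

Answer: 10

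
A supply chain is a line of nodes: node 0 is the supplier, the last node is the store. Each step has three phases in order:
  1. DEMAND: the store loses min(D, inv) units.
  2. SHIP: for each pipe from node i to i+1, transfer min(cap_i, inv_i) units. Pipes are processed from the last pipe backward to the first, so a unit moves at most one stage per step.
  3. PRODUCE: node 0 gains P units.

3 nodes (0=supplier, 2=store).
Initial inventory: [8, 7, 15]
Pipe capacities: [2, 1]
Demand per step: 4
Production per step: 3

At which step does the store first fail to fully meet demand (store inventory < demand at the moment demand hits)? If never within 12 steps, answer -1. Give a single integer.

Step 1: demand=4,sold=4 ship[1->2]=1 ship[0->1]=2 prod=3 -> [9 8 12]
Step 2: demand=4,sold=4 ship[1->2]=1 ship[0->1]=2 prod=3 -> [10 9 9]
Step 3: demand=4,sold=4 ship[1->2]=1 ship[0->1]=2 prod=3 -> [11 10 6]
Step 4: demand=4,sold=4 ship[1->2]=1 ship[0->1]=2 prod=3 -> [12 11 3]
Step 5: demand=4,sold=3 ship[1->2]=1 ship[0->1]=2 prod=3 -> [13 12 1]
Step 6: demand=4,sold=1 ship[1->2]=1 ship[0->1]=2 prod=3 -> [14 13 1]
Step 7: demand=4,sold=1 ship[1->2]=1 ship[0->1]=2 prod=3 -> [15 14 1]
Step 8: demand=4,sold=1 ship[1->2]=1 ship[0->1]=2 prod=3 -> [16 15 1]
Step 9: demand=4,sold=1 ship[1->2]=1 ship[0->1]=2 prod=3 -> [17 16 1]
Step 10: demand=4,sold=1 ship[1->2]=1 ship[0->1]=2 prod=3 -> [18 17 1]
Step 11: demand=4,sold=1 ship[1->2]=1 ship[0->1]=2 prod=3 -> [19 18 1]
Step 12: demand=4,sold=1 ship[1->2]=1 ship[0->1]=2 prod=3 -> [20 19 1]
First stockout at step 5

5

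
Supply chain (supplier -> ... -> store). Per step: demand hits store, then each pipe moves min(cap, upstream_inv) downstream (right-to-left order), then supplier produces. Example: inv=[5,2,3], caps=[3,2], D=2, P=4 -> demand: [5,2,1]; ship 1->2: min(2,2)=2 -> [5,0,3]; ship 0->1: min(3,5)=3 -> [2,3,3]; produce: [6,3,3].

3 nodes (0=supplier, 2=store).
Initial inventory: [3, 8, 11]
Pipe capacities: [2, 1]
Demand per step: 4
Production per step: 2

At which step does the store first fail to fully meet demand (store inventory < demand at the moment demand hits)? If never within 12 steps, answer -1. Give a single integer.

Step 1: demand=4,sold=4 ship[1->2]=1 ship[0->1]=2 prod=2 -> [3 9 8]
Step 2: demand=4,sold=4 ship[1->2]=1 ship[0->1]=2 prod=2 -> [3 10 5]
Step 3: demand=4,sold=4 ship[1->2]=1 ship[0->1]=2 prod=2 -> [3 11 2]
Step 4: demand=4,sold=2 ship[1->2]=1 ship[0->1]=2 prod=2 -> [3 12 1]
Step 5: demand=4,sold=1 ship[1->2]=1 ship[0->1]=2 prod=2 -> [3 13 1]
Step 6: demand=4,sold=1 ship[1->2]=1 ship[0->1]=2 prod=2 -> [3 14 1]
Step 7: demand=4,sold=1 ship[1->2]=1 ship[0->1]=2 prod=2 -> [3 15 1]
Step 8: demand=4,sold=1 ship[1->2]=1 ship[0->1]=2 prod=2 -> [3 16 1]
Step 9: demand=4,sold=1 ship[1->2]=1 ship[0->1]=2 prod=2 -> [3 17 1]
Step 10: demand=4,sold=1 ship[1->2]=1 ship[0->1]=2 prod=2 -> [3 18 1]
Step 11: demand=4,sold=1 ship[1->2]=1 ship[0->1]=2 prod=2 -> [3 19 1]
Step 12: demand=4,sold=1 ship[1->2]=1 ship[0->1]=2 prod=2 -> [3 20 1]
First stockout at step 4

4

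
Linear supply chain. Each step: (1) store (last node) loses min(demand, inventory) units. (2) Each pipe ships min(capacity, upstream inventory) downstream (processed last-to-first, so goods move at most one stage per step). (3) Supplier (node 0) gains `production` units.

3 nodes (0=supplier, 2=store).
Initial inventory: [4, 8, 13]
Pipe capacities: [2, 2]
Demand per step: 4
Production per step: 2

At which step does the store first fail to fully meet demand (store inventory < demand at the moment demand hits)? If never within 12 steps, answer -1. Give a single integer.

Step 1: demand=4,sold=4 ship[1->2]=2 ship[0->1]=2 prod=2 -> [4 8 11]
Step 2: demand=4,sold=4 ship[1->2]=2 ship[0->1]=2 prod=2 -> [4 8 9]
Step 3: demand=4,sold=4 ship[1->2]=2 ship[0->1]=2 prod=2 -> [4 8 7]
Step 4: demand=4,sold=4 ship[1->2]=2 ship[0->1]=2 prod=2 -> [4 8 5]
Step 5: demand=4,sold=4 ship[1->2]=2 ship[0->1]=2 prod=2 -> [4 8 3]
Step 6: demand=4,sold=3 ship[1->2]=2 ship[0->1]=2 prod=2 -> [4 8 2]
Step 7: demand=4,sold=2 ship[1->2]=2 ship[0->1]=2 prod=2 -> [4 8 2]
Step 8: demand=4,sold=2 ship[1->2]=2 ship[0->1]=2 prod=2 -> [4 8 2]
Step 9: demand=4,sold=2 ship[1->2]=2 ship[0->1]=2 prod=2 -> [4 8 2]
Step 10: demand=4,sold=2 ship[1->2]=2 ship[0->1]=2 prod=2 -> [4 8 2]
Step 11: demand=4,sold=2 ship[1->2]=2 ship[0->1]=2 prod=2 -> [4 8 2]
Step 12: demand=4,sold=2 ship[1->2]=2 ship[0->1]=2 prod=2 -> [4 8 2]
First stockout at step 6

6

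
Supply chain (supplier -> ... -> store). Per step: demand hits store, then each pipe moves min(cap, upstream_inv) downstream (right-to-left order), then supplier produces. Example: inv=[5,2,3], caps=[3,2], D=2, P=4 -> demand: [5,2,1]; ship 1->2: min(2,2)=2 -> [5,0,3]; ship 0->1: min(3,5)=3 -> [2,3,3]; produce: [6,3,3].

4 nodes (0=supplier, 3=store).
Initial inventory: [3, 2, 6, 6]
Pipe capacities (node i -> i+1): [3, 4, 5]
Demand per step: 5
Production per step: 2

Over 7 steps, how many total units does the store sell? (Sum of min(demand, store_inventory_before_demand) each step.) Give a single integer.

Answer: 23

Derivation:
Step 1: sold=5 (running total=5) -> [2 3 3 6]
Step 2: sold=5 (running total=10) -> [2 2 3 4]
Step 3: sold=4 (running total=14) -> [2 2 2 3]
Step 4: sold=3 (running total=17) -> [2 2 2 2]
Step 5: sold=2 (running total=19) -> [2 2 2 2]
Step 6: sold=2 (running total=21) -> [2 2 2 2]
Step 7: sold=2 (running total=23) -> [2 2 2 2]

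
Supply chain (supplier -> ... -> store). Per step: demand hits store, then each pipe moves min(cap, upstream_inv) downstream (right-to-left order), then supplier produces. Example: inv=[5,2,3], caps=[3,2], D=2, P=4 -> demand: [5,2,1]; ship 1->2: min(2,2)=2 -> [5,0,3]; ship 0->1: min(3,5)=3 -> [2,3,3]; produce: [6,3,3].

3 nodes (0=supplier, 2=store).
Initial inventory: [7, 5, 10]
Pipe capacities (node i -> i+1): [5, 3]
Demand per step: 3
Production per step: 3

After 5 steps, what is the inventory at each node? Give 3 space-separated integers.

Step 1: demand=3,sold=3 ship[1->2]=3 ship[0->1]=5 prod=3 -> inv=[5 7 10]
Step 2: demand=3,sold=3 ship[1->2]=3 ship[0->1]=5 prod=3 -> inv=[3 9 10]
Step 3: demand=3,sold=3 ship[1->2]=3 ship[0->1]=3 prod=3 -> inv=[3 9 10]
Step 4: demand=3,sold=3 ship[1->2]=3 ship[0->1]=3 prod=3 -> inv=[3 9 10]
Step 5: demand=3,sold=3 ship[1->2]=3 ship[0->1]=3 prod=3 -> inv=[3 9 10]

3 9 10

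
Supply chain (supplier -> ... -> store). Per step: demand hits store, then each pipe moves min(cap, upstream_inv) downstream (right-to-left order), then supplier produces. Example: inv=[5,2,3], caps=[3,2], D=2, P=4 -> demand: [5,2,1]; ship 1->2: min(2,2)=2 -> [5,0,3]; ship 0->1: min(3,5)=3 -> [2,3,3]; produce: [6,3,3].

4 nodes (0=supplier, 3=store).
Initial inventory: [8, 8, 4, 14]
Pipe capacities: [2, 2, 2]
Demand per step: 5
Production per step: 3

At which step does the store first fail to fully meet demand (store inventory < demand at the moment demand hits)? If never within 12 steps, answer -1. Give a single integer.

Step 1: demand=5,sold=5 ship[2->3]=2 ship[1->2]=2 ship[0->1]=2 prod=3 -> [9 8 4 11]
Step 2: demand=5,sold=5 ship[2->3]=2 ship[1->2]=2 ship[0->1]=2 prod=3 -> [10 8 4 8]
Step 3: demand=5,sold=5 ship[2->3]=2 ship[1->2]=2 ship[0->1]=2 prod=3 -> [11 8 4 5]
Step 4: demand=5,sold=5 ship[2->3]=2 ship[1->2]=2 ship[0->1]=2 prod=3 -> [12 8 4 2]
Step 5: demand=5,sold=2 ship[2->3]=2 ship[1->2]=2 ship[0->1]=2 prod=3 -> [13 8 4 2]
Step 6: demand=5,sold=2 ship[2->3]=2 ship[1->2]=2 ship[0->1]=2 prod=3 -> [14 8 4 2]
Step 7: demand=5,sold=2 ship[2->3]=2 ship[1->2]=2 ship[0->1]=2 prod=3 -> [15 8 4 2]
Step 8: demand=5,sold=2 ship[2->3]=2 ship[1->2]=2 ship[0->1]=2 prod=3 -> [16 8 4 2]
Step 9: demand=5,sold=2 ship[2->3]=2 ship[1->2]=2 ship[0->1]=2 prod=3 -> [17 8 4 2]
Step 10: demand=5,sold=2 ship[2->3]=2 ship[1->2]=2 ship[0->1]=2 prod=3 -> [18 8 4 2]
Step 11: demand=5,sold=2 ship[2->3]=2 ship[1->2]=2 ship[0->1]=2 prod=3 -> [19 8 4 2]
Step 12: demand=5,sold=2 ship[2->3]=2 ship[1->2]=2 ship[0->1]=2 prod=3 -> [20 8 4 2]
First stockout at step 5

5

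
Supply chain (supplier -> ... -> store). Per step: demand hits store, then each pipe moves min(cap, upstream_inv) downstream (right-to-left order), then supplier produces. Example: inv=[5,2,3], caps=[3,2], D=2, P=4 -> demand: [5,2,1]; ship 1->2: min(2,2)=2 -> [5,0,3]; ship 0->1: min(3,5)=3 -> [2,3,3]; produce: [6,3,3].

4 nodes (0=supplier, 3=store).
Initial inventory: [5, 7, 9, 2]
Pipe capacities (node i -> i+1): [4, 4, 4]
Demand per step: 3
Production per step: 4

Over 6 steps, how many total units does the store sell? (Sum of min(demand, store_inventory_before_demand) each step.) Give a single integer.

Step 1: sold=2 (running total=2) -> [5 7 9 4]
Step 2: sold=3 (running total=5) -> [5 7 9 5]
Step 3: sold=3 (running total=8) -> [5 7 9 6]
Step 4: sold=3 (running total=11) -> [5 7 9 7]
Step 5: sold=3 (running total=14) -> [5 7 9 8]
Step 6: sold=3 (running total=17) -> [5 7 9 9]

Answer: 17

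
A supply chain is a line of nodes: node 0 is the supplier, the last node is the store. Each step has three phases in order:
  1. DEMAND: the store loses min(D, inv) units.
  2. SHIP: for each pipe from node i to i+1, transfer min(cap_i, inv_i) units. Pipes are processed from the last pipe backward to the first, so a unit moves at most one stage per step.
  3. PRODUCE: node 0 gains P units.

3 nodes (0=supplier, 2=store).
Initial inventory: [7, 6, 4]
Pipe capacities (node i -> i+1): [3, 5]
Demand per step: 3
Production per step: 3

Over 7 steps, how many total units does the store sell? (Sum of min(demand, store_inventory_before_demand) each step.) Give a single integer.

Step 1: sold=3 (running total=3) -> [7 4 6]
Step 2: sold=3 (running total=6) -> [7 3 7]
Step 3: sold=3 (running total=9) -> [7 3 7]
Step 4: sold=3 (running total=12) -> [7 3 7]
Step 5: sold=3 (running total=15) -> [7 3 7]
Step 6: sold=3 (running total=18) -> [7 3 7]
Step 7: sold=3 (running total=21) -> [7 3 7]

Answer: 21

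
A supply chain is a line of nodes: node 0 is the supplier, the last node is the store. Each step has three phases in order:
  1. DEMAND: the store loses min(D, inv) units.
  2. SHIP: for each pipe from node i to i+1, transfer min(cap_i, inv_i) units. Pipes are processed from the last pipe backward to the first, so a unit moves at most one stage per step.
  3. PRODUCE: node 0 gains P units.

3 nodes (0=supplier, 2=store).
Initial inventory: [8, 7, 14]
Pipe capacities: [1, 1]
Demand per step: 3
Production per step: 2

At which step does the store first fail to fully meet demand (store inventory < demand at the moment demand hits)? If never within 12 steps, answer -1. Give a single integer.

Step 1: demand=3,sold=3 ship[1->2]=1 ship[0->1]=1 prod=2 -> [9 7 12]
Step 2: demand=3,sold=3 ship[1->2]=1 ship[0->1]=1 prod=2 -> [10 7 10]
Step 3: demand=3,sold=3 ship[1->2]=1 ship[0->1]=1 prod=2 -> [11 7 8]
Step 4: demand=3,sold=3 ship[1->2]=1 ship[0->1]=1 prod=2 -> [12 7 6]
Step 5: demand=3,sold=3 ship[1->2]=1 ship[0->1]=1 prod=2 -> [13 7 4]
Step 6: demand=3,sold=3 ship[1->2]=1 ship[0->1]=1 prod=2 -> [14 7 2]
Step 7: demand=3,sold=2 ship[1->2]=1 ship[0->1]=1 prod=2 -> [15 7 1]
Step 8: demand=3,sold=1 ship[1->2]=1 ship[0->1]=1 prod=2 -> [16 7 1]
Step 9: demand=3,sold=1 ship[1->2]=1 ship[0->1]=1 prod=2 -> [17 7 1]
Step 10: demand=3,sold=1 ship[1->2]=1 ship[0->1]=1 prod=2 -> [18 7 1]
Step 11: demand=3,sold=1 ship[1->2]=1 ship[0->1]=1 prod=2 -> [19 7 1]
Step 12: demand=3,sold=1 ship[1->2]=1 ship[0->1]=1 prod=2 -> [20 7 1]
First stockout at step 7

7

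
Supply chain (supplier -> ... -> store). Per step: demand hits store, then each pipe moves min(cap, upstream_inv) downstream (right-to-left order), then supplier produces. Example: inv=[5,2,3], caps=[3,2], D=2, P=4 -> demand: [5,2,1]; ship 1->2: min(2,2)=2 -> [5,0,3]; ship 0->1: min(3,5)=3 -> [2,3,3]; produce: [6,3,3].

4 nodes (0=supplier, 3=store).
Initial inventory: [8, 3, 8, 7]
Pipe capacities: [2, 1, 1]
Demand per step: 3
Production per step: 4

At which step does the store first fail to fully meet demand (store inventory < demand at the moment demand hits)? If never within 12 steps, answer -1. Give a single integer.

Step 1: demand=3,sold=3 ship[2->3]=1 ship[1->2]=1 ship[0->1]=2 prod=4 -> [10 4 8 5]
Step 2: demand=3,sold=3 ship[2->3]=1 ship[1->2]=1 ship[0->1]=2 prod=4 -> [12 5 8 3]
Step 3: demand=3,sold=3 ship[2->3]=1 ship[1->2]=1 ship[0->1]=2 prod=4 -> [14 6 8 1]
Step 4: demand=3,sold=1 ship[2->3]=1 ship[1->2]=1 ship[0->1]=2 prod=4 -> [16 7 8 1]
Step 5: demand=3,sold=1 ship[2->3]=1 ship[1->2]=1 ship[0->1]=2 prod=4 -> [18 8 8 1]
Step 6: demand=3,sold=1 ship[2->3]=1 ship[1->2]=1 ship[0->1]=2 prod=4 -> [20 9 8 1]
Step 7: demand=3,sold=1 ship[2->3]=1 ship[1->2]=1 ship[0->1]=2 prod=4 -> [22 10 8 1]
Step 8: demand=3,sold=1 ship[2->3]=1 ship[1->2]=1 ship[0->1]=2 prod=4 -> [24 11 8 1]
Step 9: demand=3,sold=1 ship[2->3]=1 ship[1->2]=1 ship[0->1]=2 prod=4 -> [26 12 8 1]
Step 10: demand=3,sold=1 ship[2->3]=1 ship[1->2]=1 ship[0->1]=2 prod=4 -> [28 13 8 1]
Step 11: demand=3,sold=1 ship[2->3]=1 ship[1->2]=1 ship[0->1]=2 prod=4 -> [30 14 8 1]
Step 12: demand=3,sold=1 ship[2->3]=1 ship[1->2]=1 ship[0->1]=2 prod=4 -> [32 15 8 1]
First stockout at step 4

4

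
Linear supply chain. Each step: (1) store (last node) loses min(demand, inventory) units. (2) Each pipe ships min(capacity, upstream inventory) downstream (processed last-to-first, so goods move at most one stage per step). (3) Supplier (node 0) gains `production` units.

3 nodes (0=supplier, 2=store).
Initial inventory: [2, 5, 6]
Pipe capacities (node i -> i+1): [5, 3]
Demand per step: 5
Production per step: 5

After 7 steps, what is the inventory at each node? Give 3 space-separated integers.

Step 1: demand=5,sold=5 ship[1->2]=3 ship[0->1]=2 prod=5 -> inv=[5 4 4]
Step 2: demand=5,sold=4 ship[1->2]=3 ship[0->1]=5 prod=5 -> inv=[5 6 3]
Step 3: demand=5,sold=3 ship[1->2]=3 ship[0->1]=5 prod=5 -> inv=[5 8 3]
Step 4: demand=5,sold=3 ship[1->2]=3 ship[0->1]=5 prod=5 -> inv=[5 10 3]
Step 5: demand=5,sold=3 ship[1->2]=3 ship[0->1]=5 prod=5 -> inv=[5 12 3]
Step 6: demand=5,sold=3 ship[1->2]=3 ship[0->1]=5 prod=5 -> inv=[5 14 3]
Step 7: demand=5,sold=3 ship[1->2]=3 ship[0->1]=5 prod=5 -> inv=[5 16 3]

5 16 3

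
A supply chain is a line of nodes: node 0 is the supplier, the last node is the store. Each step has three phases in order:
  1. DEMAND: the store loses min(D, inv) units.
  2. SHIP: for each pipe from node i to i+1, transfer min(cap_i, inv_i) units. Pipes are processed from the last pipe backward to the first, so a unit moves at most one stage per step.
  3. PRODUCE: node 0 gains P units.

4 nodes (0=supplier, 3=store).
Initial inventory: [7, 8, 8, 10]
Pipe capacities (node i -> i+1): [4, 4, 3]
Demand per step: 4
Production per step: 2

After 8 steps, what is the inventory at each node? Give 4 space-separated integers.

Step 1: demand=4,sold=4 ship[2->3]=3 ship[1->2]=4 ship[0->1]=4 prod=2 -> inv=[5 8 9 9]
Step 2: demand=4,sold=4 ship[2->3]=3 ship[1->2]=4 ship[0->1]=4 prod=2 -> inv=[3 8 10 8]
Step 3: demand=4,sold=4 ship[2->3]=3 ship[1->2]=4 ship[0->1]=3 prod=2 -> inv=[2 7 11 7]
Step 4: demand=4,sold=4 ship[2->3]=3 ship[1->2]=4 ship[0->1]=2 prod=2 -> inv=[2 5 12 6]
Step 5: demand=4,sold=4 ship[2->3]=3 ship[1->2]=4 ship[0->1]=2 prod=2 -> inv=[2 3 13 5]
Step 6: demand=4,sold=4 ship[2->3]=3 ship[1->2]=3 ship[0->1]=2 prod=2 -> inv=[2 2 13 4]
Step 7: demand=4,sold=4 ship[2->3]=3 ship[1->2]=2 ship[0->1]=2 prod=2 -> inv=[2 2 12 3]
Step 8: demand=4,sold=3 ship[2->3]=3 ship[1->2]=2 ship[0->1]=2 prod=2 -> inv=[2 2 11 3]

2 2 11 3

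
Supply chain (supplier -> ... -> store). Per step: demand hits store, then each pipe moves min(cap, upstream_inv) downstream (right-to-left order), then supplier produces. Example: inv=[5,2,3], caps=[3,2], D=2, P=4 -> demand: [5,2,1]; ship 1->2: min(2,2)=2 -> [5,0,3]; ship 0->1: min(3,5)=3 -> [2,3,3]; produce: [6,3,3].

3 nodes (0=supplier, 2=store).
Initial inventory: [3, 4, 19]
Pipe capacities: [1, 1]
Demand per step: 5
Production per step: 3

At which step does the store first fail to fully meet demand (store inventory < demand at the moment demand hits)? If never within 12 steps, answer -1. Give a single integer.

Step 1: demand=5,sold=5 ship[1->2]=1 ship[0->1]=1 prod=3 -> [5 4 15]
Step 2: demand=5,sold=5 ship[1->2]=1 ship[0->1]=1 prod=3 -> [7 4 11]
Step 3: demand=5,sold=5 ship[1->2]=1 ship[0->1]=1 prod=3 -> [9 4 7]
Step 4: demand=5,sold=5 ship[1->2]=1 ship[0->1]=1 prod=3 -> [11 4 3]
Step 5: demand=5,sold=3 ship[1->2]=1 ship[0->1]=1 prod=3 -> [13 4 1]
Step 6: demand=5,sold=1 ship[1->2]=1 ship[0->1]=1 prod=3 -> [15 4 1]
Step 7: demand=5,sold=1 ship[1->2]=1 ship[0->1]=1 prod=3 -> [17 4 1]
Step 8: demand=5,sold=1 ship[1->2]=1 ship[0->1]=1 prod=3 -> [19 4 1]
Step 9: demand=5,sold=1 ship[1->2]=1 ship[0->1]=1 prod=3 -> [21 4 1]
Step 10: demand=5,sold=1 ship[1->2]=1 ship[0->1]=1 prod=3 -> [23 4 1]
Step 11: demand=5,sold=1 ship[1->2]=1 ship[0->1]=1 prod=3 -> [25 4 1]
Step 12: demand=5,sold=1 ship[1->2]=1 ship[0->1]=1 prod=3 -> [27 4 1]
First stockout at step 5

5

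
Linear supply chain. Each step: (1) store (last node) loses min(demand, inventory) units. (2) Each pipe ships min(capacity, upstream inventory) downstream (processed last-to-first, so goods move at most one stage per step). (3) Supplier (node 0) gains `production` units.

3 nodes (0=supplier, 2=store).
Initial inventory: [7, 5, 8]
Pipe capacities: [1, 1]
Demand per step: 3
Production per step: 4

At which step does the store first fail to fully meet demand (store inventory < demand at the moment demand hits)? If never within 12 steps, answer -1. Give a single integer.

Step 1: demand=3,sold=3 ship[1->2]=1 ship[0->1]=1 prod=4 -> [10 5 6]
Step 2: demand=3,sold=3 ship[1->2]=1 ship[0->1]=1 prod=4 -> [13 5 4]
Step 3: demand=3,sold=3 ship[1->2]=1 ship[0->1]=1 prod=4 -> [16 5 2]
Step 4: demand=3,sold=2 ship[1->2]=1 ship[0->1]=1 prod=4 -> [19 5 1]
Step 5: demand=3,sold=1 ship[1->2]=1 ship[0->1]=1 prod=4 -> [22 5 1]
Step 6: demand=3,sold=1 ship[1->2]=1 ship[0->1]=1 prod=4 -> [25 5 1]
Step 7: demand=3,sold=1 ship[1->2]=1 ship[0->1]=1 prod=4 -> [28 5 1]
Step 8: demand=3,sold=1 ship[1->2]=1 ship[0->1]=1 prod=4 -> [31 5 1]
Step 9: demand=3,sold=1 ship[1->2]=1 ship[0->1]=1 prod=4 -> [34 5 1]
Step 10: demand=3,sold=1 ship[1->2]=1 ship[0->1]=1 prod=4 -> [37 5 1]
Step 11: demand=3,sold=1 ship[1->2]=1 ship[0->1]=1 prod=4 -> [40 5 1]
Step 12: demand=3,sold=1 ship[1->2]=1 ship[0->1]=1 prod=4 -> [43 5 1]
First stockout at step 4

4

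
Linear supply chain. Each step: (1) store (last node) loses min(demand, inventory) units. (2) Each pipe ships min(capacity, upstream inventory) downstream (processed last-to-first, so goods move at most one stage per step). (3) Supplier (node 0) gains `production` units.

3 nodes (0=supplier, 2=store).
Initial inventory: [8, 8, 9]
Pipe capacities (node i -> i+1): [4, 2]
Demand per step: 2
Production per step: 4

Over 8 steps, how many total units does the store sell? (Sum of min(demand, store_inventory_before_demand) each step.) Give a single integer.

Answer: 16

Derivation:
Step 1: sold=2 (running total=2) -> [8 10 9]
Step 2: sold=2 (running total=4) -> [8 12 9]
Step 3: sold=2 (running total=6) -> [8 14 9]
Step 4: sold=2 (running total=8) -> [8 16 9]
Step 5: sold=2 (running total=10) -> [8 18 9]
Step 6: sold=2 (running total=12) -> [8 20 9]
Step 7: sold=2 (running total=14) -> [8 22 9]
Step 8: sold=2 (running total=16) -> [8 24 9]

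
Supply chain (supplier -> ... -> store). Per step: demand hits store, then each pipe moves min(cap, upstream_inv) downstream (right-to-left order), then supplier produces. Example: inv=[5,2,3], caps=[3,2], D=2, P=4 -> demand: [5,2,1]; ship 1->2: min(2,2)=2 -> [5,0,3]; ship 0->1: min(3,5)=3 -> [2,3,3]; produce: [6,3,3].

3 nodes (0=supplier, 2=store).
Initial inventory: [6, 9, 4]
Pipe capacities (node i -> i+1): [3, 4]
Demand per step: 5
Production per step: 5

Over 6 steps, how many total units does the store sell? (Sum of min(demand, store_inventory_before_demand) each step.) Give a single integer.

Step 1: sold=4 (running total=4) -> [8 8 4]
Step 2: sold=4 (running total=8) -> [10 7 4]
Step 3: sold=4 (running total=12) -> [12 6 4]
Step 4: sold=4 (running total=16) -> [14 5 4]
Step 5: sold=4 (running total=20) -> [16 4 4]
Step 6: sold=4 (running total=24) -> [18 3 4]

Answer: 24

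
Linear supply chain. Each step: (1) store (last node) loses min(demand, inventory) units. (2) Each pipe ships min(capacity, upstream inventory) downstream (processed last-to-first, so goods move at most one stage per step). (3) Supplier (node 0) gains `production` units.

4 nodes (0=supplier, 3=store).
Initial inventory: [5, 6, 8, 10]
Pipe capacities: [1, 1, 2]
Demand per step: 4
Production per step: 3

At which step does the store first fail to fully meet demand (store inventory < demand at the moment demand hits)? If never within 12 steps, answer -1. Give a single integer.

Step 1: demand=4,sold=4 ship[2->3]=2 ship[1->2]=1 ship[0->1]=1 prod=3 -> [7 6 7 8]
Step 2: demand=4,sold=4 ship[2->3]=2 ship[1->2]=1 ship[0->1]=1 prod=3 -> [9 6 6 6]
Step 3: demand=4,sold=4 ship[2->3]=2 ship[1->2]=1 ship[0->1]=1 prod=3 -> [11 6 5 4]
Step 4: demand=4,sold=4 ship[2->3]=2 ship[1->2]=1 ship[0->1]=1 prod=3 -> [13 6 4 2]
Step 5: demand=4,sold=2 ship[2->3]=2 ship[1->2]=1 ship[0->1]=1 prod=3 -> [15 6 3 2]
Step 6: demand=4,sold=2 ship[2->3]=2 ship[1->2]=1 ship[0->1]=1 prod=3 -> [17 6 2 2]
Step 7: demand=4,sold=2 ship[2->3]=2 ship[1->2]=1 ship[0->1]=1 prod=3 -> [19 6 1 2]
Step 8: demand=4,sold=2 ship[2->3]=1 ship[1->2]=1 ship[0->1]=1 prod=3 -> [21 6 1 1]
Step 9: demand=4,sold=1 ship[2->3]=1 ship[1->2]=1 ship[0->1]=1 prod=3 -> [23 6 1 1]
Step 10: demand=4,sold=1 ship[2->3]=1 ship[1->2]=1 ship[0->1]=1 prod=3 -> [25 6 1 1]
Step 11: demand=4,sold=1 ship[2->3]=1 ship[1->2]=1 ship[0->1]=1 prod=3 -> [27 6 1 1]
Step 12: demand=4,sold=1 ship[2->3]=1 ship[1->2]=1 ship[0->1]=1 prod=3 -> [29 6 1 1]
First stockout at step 5

5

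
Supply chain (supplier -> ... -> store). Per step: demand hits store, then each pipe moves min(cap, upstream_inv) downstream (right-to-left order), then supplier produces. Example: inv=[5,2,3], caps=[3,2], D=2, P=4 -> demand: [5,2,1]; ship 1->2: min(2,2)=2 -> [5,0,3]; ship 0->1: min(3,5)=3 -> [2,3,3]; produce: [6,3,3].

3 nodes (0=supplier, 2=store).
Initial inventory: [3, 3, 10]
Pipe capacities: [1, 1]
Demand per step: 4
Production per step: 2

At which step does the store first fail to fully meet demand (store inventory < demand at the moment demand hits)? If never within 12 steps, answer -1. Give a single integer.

Step 1: demand=4,sold=4 ship[1->2]=1 ship[0->1]=1 prod=2 -> [4 3 7]
Step 2: demand=4,sold=4 ship[1->2]=1 ship[0->1]=1 prod=2 -> [5 3 4]
Step 3: demand=4,sold=4 ship[1->2]=1 ship[0->1]=1 prod=2 -> [6 3 1]
Step 4: demand=4,sold=1 ship[1->2]=1 ship[0->1]=1 prod=2 -> [7 3 1]
Step 5: demand=4,sold=1 ship[1->2]=1 ship[0->1]=1 prod=2 -> [8 3 1]
Step 6: demand=4,sold=1 ship[1->2]=1 ship[0->1]=1 prod=2 -> [9 3 1]
Step 7: demand=4,sold=1 ship[1->2]=1 ship[0->1]=1 prod=2 -> [10 3 1]
Step 8: demand=4,sold=1 ship[1->2]=1 ship[0->1]=1 prod=2 -> [11 3 1]
Step 9: demand=4,sold=1 ship[1->2]=1 ship[0->1]=1 prod=2 -> [12 3 1]
Step 10: demand=4,sold=1 ship[1->2]=1 ship[0->1]=1 prod=2 -> [13 3 1]
Step 11: demand=4,sold=1 ship[1->2]=1 ship[0->1]=1 prod=2 -> [14 3 1]
Step 12: demand=4,sold=1 ship[1->2]=1 ship[0->1]=1 prod=2 -> [15 3 1]
First stockout at step 4

4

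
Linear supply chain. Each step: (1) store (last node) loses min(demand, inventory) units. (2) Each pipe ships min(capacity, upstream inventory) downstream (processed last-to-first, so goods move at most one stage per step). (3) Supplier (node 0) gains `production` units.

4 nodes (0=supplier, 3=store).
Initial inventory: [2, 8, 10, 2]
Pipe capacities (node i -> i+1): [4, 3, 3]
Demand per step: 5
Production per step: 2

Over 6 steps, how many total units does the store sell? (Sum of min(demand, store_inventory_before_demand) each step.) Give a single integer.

Answer: 17

Derivation:
Step 1: sold=2 (running total=2) -> [2 7 10 3]
Step 2: sold=3 (running total=5) -> [2 6 10 3]
Step 3: sold=3 (running total=8) -> [2 5 10 3]
Step 4: sold=3 (running total=11) -> [2 4 10 3]
Step 5: sold=3 (running total=14) -> [2 3 10 3]
Step 6: sold=3 (running total=17) -> [2 2 10 3]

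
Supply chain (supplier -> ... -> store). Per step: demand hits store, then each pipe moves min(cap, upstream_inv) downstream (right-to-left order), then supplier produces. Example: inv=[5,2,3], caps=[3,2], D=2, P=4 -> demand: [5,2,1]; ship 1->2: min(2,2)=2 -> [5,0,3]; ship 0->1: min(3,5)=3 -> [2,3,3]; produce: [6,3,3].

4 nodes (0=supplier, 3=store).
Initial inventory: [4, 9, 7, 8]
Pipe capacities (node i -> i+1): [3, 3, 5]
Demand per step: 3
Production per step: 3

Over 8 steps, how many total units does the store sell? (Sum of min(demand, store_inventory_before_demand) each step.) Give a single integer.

Step 1: sold=3 (running total=3) -> [4 9 5 10]
Step 2: sold=3 (running total=6) -> [4 9 3 12]
Step 3: sold=3 (running total=9) -> [4 9 3 12]
Step 4: sold=3 (running total=12) -> [4 9 3 12]
Step 5: sold=3 (running total=15) -> [4 9 3 12]
Step 6: sold=3 (running total=18) -> [4 9 3 12]
Step 7: sold=3 (running total=21) -> [4 9 3 12]
Step 8: sold=3 (running total=24) -> [4 9 3 12]

Answer: 24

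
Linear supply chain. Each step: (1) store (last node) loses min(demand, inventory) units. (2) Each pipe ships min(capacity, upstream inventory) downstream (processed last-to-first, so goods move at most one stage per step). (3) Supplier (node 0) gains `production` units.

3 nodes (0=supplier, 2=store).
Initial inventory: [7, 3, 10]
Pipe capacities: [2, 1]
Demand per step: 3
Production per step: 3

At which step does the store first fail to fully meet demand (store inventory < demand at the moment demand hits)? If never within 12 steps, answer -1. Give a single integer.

Step 1: demand=3,sold=3 ship[1->2]=1 ship[0->1]=2 prod=3 -> [8 4 8]
Step 2: demand=3,sold=3 ship[1->2]=1 ship[0->1]=2 prod=3 -> [9 5 6]
Step 3: demand=3,sold=3 ship[1->2]=1 ship[0->1]=2 prod=3 -> [10 6 4]
Step 4: demand=3,sold=3 ship[1->2]=1 ship[0->1]=2 prod=3 -> [11 7 2]
Step 5: demand=3,sold=2 ship[1->2]=1 ship[0->1]=2 prod=3 -> [12 8 1]
Step 6: demand=3,sold=1 ship[1->2]=1 ship[0->1]=2 prod=3 -> [13 9 1]
Step 7: demand=3,sold=1 ship[1->2]=1 ship[0->1]=2 prod=3 -> [14 10 1]
Step 8: demand=3,sold=1 ship[1->2]=1 ship[0->1]=2 prod=3 -> [15 11 1]
Step 9: demand=3,sold=1 ship[1->2]=1 ship[0->1]=2 prod=3 -> [16 12 1]
Step 10: demand=3,sold=1 ship[1->2]=1 ship[0->1]=2 prod=3 -> [17 13 1]
Step 11: demand=3,sold=1 ship[1->2]=1 ship[0->1]=2 prod=3 -> [18 14 1]
Step 12: demand=3,sold=1 ship[1->2]=1 ship[0->1]=2 prod=3 -> [19 15 1]
First stockout at step 5

5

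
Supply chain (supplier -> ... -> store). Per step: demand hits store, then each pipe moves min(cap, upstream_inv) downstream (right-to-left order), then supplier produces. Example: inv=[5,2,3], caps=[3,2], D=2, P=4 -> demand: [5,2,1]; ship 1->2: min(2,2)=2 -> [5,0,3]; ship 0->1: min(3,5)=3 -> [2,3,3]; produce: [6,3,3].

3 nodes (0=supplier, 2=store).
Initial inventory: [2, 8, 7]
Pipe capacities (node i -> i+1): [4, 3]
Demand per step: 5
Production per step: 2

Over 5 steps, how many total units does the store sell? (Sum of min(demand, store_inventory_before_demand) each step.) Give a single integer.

Answer: 19

Derivation:
Step 1: sold=5 (running total=5) -> [2 7 5]
Step 2: sold=5 (running total=10) -> [2 6 3]
Step 3: sold=3 (running total=13) -> [2 5 3]
Step 4: sold=3 (running total=16) -> [2 4 3]
Step 5: sold=3 (running total=19) -> [2 3 3]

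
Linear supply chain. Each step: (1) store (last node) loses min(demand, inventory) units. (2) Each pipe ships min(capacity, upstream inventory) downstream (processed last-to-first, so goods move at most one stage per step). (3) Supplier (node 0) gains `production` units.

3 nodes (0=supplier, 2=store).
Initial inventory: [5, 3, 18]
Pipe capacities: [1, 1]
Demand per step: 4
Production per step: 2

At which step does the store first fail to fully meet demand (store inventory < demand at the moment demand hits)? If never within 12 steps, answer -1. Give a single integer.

Step 1: demand=4,sold=4 ship[1->2]=1 ship[0->1]=1 prod=2 -> [6 3 15]
Step 2: demand=4,sold=4 ship[1->2]=1 ship[0->1]=1 prod=2 -> [7 3 12]
Step 3: demand=4,sold=4 ship[1->2]=1 ship[0->1]=1 prod=2 -> [8 3 9]
Step 4: demand=4,sold=4 ship[1->2]=1 ship[0->1]=1 prod=2 -> [9 3 6]
Step 5: demand=4,sold=4 ship[1->2]=1 ship[0->1]=1 prod=2 -> [10 3 3]
Step 6: demand=4,sold=3 ship[1->2]=1 ship[0->1]=1 prod=2 -> [11 3 1]
Step 7: demand=4,sold=1 ship[1->2]=1 ship[0->1]=1 prod=2 -> [12 3 1]
Step 8: demand=4,sold=1 ship[1->2]=1 ship[0->1]=1 prod=2 -> [13 3 1]
Step 9: demand=4,sold=1 ship[1->2]=1 ship[0->1]=1 prod=2 -> [14 3 1]
Step 10: demand=4,sold=1 ship[1->2]=1 ship[0->1]=1 prod=2 -> [15 3 1]
Step 11: demand=4,sold=1 ship[1->2]=1 ship[0->1]=1 prod=2 -> [16 3 1]
Step 12: demand=4,sold=1 ship[1->2]=1 ship[0->1]=1 prod=2 -> [17 3 1]
First stockout at step 6

6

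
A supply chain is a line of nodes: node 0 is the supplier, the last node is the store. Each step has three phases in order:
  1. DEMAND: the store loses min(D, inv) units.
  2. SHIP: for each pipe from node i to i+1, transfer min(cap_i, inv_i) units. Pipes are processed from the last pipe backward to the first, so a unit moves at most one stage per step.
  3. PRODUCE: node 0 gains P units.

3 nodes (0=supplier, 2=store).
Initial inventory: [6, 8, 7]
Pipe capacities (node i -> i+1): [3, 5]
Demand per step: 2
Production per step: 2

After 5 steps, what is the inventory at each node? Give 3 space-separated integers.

Step 1: demand=2,sold=2 ship[1->2]=5 ship[0->1]=3 prod=2 -> inv=[5 6 10]
Step 2: demand=2,sold=2 ship[1->2]=5 ship[0->1]=3 prod=2 -> inv=[4 4 13]
Step 3: demand=2,sold=2 ship[1->2]=4 ship[0->1]=3 prod=2 -> inv=[3 3 15]
Step 4: demand=2,sold=2 ship[1->2]=3 ship[0->1]=3 prod=2 -> inv=[2 3 16]
Step 5: demand=2,sold=2 ship[1->2]=3 ship[0->1]=2 prod=2 -> inv=[2 2 17]

2 2 17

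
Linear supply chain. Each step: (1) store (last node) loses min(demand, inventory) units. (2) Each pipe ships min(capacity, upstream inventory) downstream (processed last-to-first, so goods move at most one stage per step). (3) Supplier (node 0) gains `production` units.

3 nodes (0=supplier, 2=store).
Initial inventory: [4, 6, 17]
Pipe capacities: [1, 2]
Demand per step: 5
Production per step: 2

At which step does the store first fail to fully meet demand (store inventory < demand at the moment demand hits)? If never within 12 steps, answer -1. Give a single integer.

Step 1: demand=5,sold=5 ship[1->2]=2 ship[0->1]=1 prod=2 -> [5 5 14]
Step 2: demand=5,sold=5 ship[1->2]=2 ship[0->1]=1 prod=2 -> [6 4 11]
Step 3: demand=5,sold=5 ship[1->2]=2 ship[0->1]=1 prod=2 -> [7 3 8]
Step 4: demand=5,sold=5 ship[1->2]=2 ship[0->1]=1 prod=2 -> [8 2 5]
Step 5: demand=5,sold=5 ship[1->2]=2 ship[0->1]=1 prod=2 -> [9 1 2]
Step 6: demand=5,sold=2 ship[1->2]=1 ship[0->1]=1 prod=2 -> [10 1 1]
Step 7: demand=5,sold=1 ship[1->2]=1 ship[0->1]=1 prod=2 -> [11 1 1]
Step 8: demand=5,sold=1 ship[1->2]=1 ship[0->1]=1 prod=2 -> [12 1 1]
Step 9: demand=5,sold=1 ship[1->2]=1 ship[0->1]=1 prod=2 -> [13 1 1]
Step 10: demand=5,sold=1 ship[1->2]=1 ship[0->1]=1 prod=2 -> [14 1 1]
Step 11: demand=5,sold=1 ship[1->2]=1 ship[0->1]=1 prod=2 -> [15 1 1]
Step 12: demand=5,sold=1 ship[1->2]=1 ship[0->1]=1 prod=2 -> [16 1 1]
First stockout at step 6

6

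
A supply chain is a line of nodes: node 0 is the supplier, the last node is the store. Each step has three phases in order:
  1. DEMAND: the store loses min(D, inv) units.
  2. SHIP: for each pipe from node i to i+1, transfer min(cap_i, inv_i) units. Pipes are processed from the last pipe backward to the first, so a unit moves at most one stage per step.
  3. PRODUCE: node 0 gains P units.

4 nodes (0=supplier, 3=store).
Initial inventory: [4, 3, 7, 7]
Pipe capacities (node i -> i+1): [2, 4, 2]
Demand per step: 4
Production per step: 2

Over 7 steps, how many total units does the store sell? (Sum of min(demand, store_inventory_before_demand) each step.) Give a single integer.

Answer: 19

Derivation:
Step 1: sold=4 (running total=4) -> [4 2 8 5]
Step 2: sold=4 (running total=8) -> [4 2 8 3]
Step 3: sold=3 (running total=11) -> [4 2 8 2]
Step 4: sold=2 (running total=13) -> [4 2 8 2]
Step 5: sold=2 (running total=15) -> [4 2 8 2]
Step 6: sold=2 (running total=17) -> [4 2 8 2]
Step 7: sold=2 (running total=19) -> [4 2 8 2]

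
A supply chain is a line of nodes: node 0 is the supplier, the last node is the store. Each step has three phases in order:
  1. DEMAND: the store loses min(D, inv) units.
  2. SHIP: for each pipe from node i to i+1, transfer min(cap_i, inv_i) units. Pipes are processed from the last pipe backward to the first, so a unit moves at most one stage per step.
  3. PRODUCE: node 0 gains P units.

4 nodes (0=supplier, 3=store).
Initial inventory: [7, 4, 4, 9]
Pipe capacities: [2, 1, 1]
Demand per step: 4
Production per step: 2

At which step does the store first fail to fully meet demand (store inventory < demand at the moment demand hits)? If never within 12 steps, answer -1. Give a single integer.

Step 1: demand=4,sold=4 ship[2->3]=1 ship[1->2]=1 ship[0->1]=2 prod=2 -> [7 5 4 6]
Step 2: demand=4,sold=4 ship[2->3]=1 ship[1->2]=1 ship[0->1]=2 prod=2 -> [7 6 4 3]
Step 3: demand=4,sold=3 ship[2->3]=1 ship[1->2]=1 ship[0->1]=2 prod=2 -> [7 7 4 1]
Step 4: demand=4,sold=1 ship[2->3]=1 ship[1->2]=1 ship[0->1]=2 prod=2 -> [7 8 4 1]
Step 5: demand=4,sold=1 ship[2->3]=1 ship[1->2]=1 ship[0->1]=2 prod=2 -> [7 9 4 1]
Step 6: demand=4,sold=1 ship[2->3]=1 ship[1->2]=1 ship[0->1]=2 prod=2 -> [7 10 4 1]
Step 7: demand=4,sold=1 ship[2->3]=1 ship[1->2]=1 ship[0->1]=2 prod=2 -> [7 11 4 1]
Step 8: demand=4,sold=1 ship[2->3]=1 ship[1->2]=1 ship[0->1]=2 prod=2 -> [7 12 4 1]
Step 9: demand=4,sold=1 ship[2->3]=1 ship[1->2]=1 ship[0->1]=2 prod=2 -> [7 13 4 1]
Step 10: demand=4,sold=1 ship[2->3]=1 ship[1->2]=1 ship[0->1]=2 prod=2 -> [7 14 4 1]
Step 11: demand=4,sold=1 ship[2->3]=1 ship[1->2]=1 ship[0->1]=2 prod=2 -> [7 15 4 1]
Step 12: demand=4,sold=1 ship[2->3]=1 ship[1->2]=1 ship[0->1]=2 prod=2 -> [7 16 4 1]
First stockout at step 3

3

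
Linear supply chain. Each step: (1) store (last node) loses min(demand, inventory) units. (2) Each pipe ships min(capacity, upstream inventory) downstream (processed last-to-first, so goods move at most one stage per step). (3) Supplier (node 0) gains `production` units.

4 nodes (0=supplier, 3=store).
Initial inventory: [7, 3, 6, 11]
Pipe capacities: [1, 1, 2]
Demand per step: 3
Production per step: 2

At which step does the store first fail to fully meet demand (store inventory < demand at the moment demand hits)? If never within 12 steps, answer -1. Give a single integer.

Step 1: demand=3,sold=3 ship[2->3]=2 ship[1->2]=1 ship[0->1]=1 prod=2 -> [8 3 5 10]
Step 2: demand=3,sold=3 ship[2->3]=2 ship[1->2]=1 ship[0->1]=1 prod=2 -> [9 3 4 9]
Step 3: demand=3,sold=3 ship[2->3]=2 ship[1->2]=1 ship[0->1]=1 prod=2 -> [10 3 3 8]
Step 4: demand=3,sold=3 ship[2->3]=2 ship[1->2]=1 ship[0->1]=1 prod=2 -> [11 3 2 7]
Step 5: demand=3,sold=3 ship[2->3]=2 ship[1->2]=1 ship[0->1]=1 prod=2 -> [12 3 1 6]
Step 6: demand=3,sold=3 ship[2->3]=1 ship[1->2]=1 ship[0->1]=1 prod=2 -> [13 3 1 4]
Step 7: demand=3,sold=3 ship[2->3]=1 ship[1->2]=1 ship[0->1]=1 prod=2 -> [14 3 1 2]
Step 8: demand=3,sold=2 ship[2->3]=1 ship[1->2]=1 ship[0->1]=1 prod=2 -> [15 3 1 1]
Step 9: demand=3,sold=1 ship[2->3]=1 ship[1->2]=1 ship[0->1]=1 prod=2 -> [16 3 1 1]
Step 10: demand=3,sold=1 ship[2->3]=1 ship[1->2]=1 ship[0->1]=1 prod=2 -> [17 3 1 1]
Step 11: demand=3,sold=1 ship[2->3]=1 ship[1->2]=1 ship[0->1]=1 prod=2 -> [18 3 1 1]
Step 12: demand=3,sold=1 ship[2->3]=1 ship[1->2]=1 ship[0->1]=1 prod=2 -> [19 3 1 1]
First stockout at step 8

8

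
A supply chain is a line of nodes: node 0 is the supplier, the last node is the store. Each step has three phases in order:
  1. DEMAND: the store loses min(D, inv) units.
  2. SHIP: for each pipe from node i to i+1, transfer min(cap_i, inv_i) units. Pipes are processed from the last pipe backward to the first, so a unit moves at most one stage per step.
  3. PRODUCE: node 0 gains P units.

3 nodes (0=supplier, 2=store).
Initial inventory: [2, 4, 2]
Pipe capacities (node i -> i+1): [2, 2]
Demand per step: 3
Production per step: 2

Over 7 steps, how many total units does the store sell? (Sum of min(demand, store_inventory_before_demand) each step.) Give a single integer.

Answer: 14

Derivation:
Step 1: sold=2 (running total=2) -> [2 4 2]
Step 2: sold=2 (running total=4) -> [2 4 2]
Step 3: sold=2 (running total=6) -> [2 4 2]
Step 4: sold=2 (running total=8) -> [2 4 2]
Step 5: sold=2 (running total=10) -> [2 4 2]
Step 6: sold=2 (running total=12) -> [2 4 2]
Step 7: sold=2 (running total=14) -> [2 4 2]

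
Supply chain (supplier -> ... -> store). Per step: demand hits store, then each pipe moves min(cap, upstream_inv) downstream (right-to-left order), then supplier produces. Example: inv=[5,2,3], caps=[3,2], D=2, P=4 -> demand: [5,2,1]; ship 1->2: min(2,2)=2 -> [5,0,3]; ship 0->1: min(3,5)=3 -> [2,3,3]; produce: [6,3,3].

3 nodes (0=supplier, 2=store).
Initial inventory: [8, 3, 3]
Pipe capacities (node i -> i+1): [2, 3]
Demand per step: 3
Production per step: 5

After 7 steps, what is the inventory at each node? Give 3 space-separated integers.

Step 1: demand=3,sold=3 ship[1->2]=3 ship[0->1]=2 prod=5 -> inv=[11 2 3]
Step 2: demand=3,sold=3 ship[1->2]=2 ship[0->1]=2 prod=5 -> inv=[14 2 2]
Step 3: demand=3,sold=2 ship[1->2]=2 ship[0->1]=2 prod=5 -> inv=[17 2 2]
Step 4: demand=3,sold=2 ship[1->2]=2 ship[0->1]=2 prod=5 -> inv=[20 2 2]
Step 5: demand=3,sold=2 ship[1->2]=2 ship[0->1]=2 prod=5 -> inv=[23 2 2]
Step 6: demand=3,sold=2 ship[1->2]=2 ship[0->1]=2 prod=5 -> inv=[26 2 2]
Step 7: demand=3,sold=2 ship[1->2]=2 ship[0->1]=2 prod=5 -> inv=[29 2 2]

29 2 2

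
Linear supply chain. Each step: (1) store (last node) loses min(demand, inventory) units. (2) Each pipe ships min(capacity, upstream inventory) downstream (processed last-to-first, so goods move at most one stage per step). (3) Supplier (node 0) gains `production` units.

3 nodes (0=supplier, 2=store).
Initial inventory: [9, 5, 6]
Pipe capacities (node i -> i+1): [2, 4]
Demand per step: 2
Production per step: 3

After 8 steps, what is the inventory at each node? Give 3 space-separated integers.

Step 1: demand=2,sold=2 ship[1->2]=4 ship[0->1]=2 prod=3 -> inv=[10 3 8]
Step 2: demand=2,sold=2 ship[1->2]=3 ship[0->1]=2 prod=3 -> inv=[11 2 9]
Step 3: demand=2,sold=2 ship[1->2]=2 ship[0->1]=2 prod=3 -> inv=[12 2 9]
Step 4: demand=2,sold=2 ship[1->2]=2 ship[0->1]=2 prod=3 -> inv=[13 2 9]
Step 5: demand=2,sold=2 ship[1->2]=2 ship[0->1]=2 prod=3 -> inv=[14 2 9]
Step 6: demand=2,sold=2 ship[1->2]=2 ship[0->1]=2 prod=3 -> inv=[15 2 9]
Step 7: demand=2,sold=2 ship[1->2]=2 ship[0->1]=2 prod=3 -> inv=[16 2 9]
Step 8: demand=2,sold=2 ship[1->2]=2 ship[0->1]=2 prod=3 -> inv=[17 2 9]

17 2 9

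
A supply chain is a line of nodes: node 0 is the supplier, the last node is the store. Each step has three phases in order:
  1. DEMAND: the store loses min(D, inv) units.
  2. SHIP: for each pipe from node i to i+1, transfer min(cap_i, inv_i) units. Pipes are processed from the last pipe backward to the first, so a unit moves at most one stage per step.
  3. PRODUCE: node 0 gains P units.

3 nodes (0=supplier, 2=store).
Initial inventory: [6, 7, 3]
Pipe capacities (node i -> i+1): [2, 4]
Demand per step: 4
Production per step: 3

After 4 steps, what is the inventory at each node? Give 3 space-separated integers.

Step 1: demand=4,sold=3 ship[1->2]=4 ship[0->1]=2 prod=3 -> inv=[7 5 4]
Step 2: demand=4,sold=4 ship[1->2]=4 ship[0->1]=2 prod=3 -> inv=[8 3 4]
Step 3: demand=4,sold=4 ship[1->2]=3 ship[0->1]=2 prod=3 -> inv=[9 2 3]
Step 4: demand=4,sold=3 ship[1->2]=2 ship[0->1]=2 prod=3 -> inv=[10 2 2]

10 2 2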